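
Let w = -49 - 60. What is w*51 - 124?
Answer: -5683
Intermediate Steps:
w = -109
w*51 - 124 = -109*51 - 124 = -5559 - 124 = -5683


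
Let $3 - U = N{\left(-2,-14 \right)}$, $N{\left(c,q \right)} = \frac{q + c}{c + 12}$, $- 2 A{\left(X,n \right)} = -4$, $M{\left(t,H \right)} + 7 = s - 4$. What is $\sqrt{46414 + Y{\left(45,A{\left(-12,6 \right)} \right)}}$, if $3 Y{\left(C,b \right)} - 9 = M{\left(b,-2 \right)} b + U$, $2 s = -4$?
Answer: $\frac{2 \sqrt{2610555}}{15} \approx 215.43$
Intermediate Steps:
$s = -2$ ($s = \frac{1}{2} \left(-4\right) = -2$)
$M{\left(t,H \right)} = -13$ ($M{\left(t,H \right)} = -7 - 6 = -13$)
$A{\left(X,n \right)} = 2$ ($A{\left(X,n \right)} = \left(- \frac{1}{2}\right) \left(-4\right) = 2$)
$N{\left(c,q \right)} = \frac{c + q}{12 + c}$
$U = \frac{23}{5}$ ($U = 3 - \frac{-2 - 14}{12 - 2} = 3 - \frac{1}{10} \left(-16\right) = 3 - - \frac{8}{5} = 3 + \frac{8}{5} = \frac{23}{5} \approx 4.6$)
$Y{\left(C,b \right)} = \frac{68}{15} - \frac{13 b}{3}$ ($Y{\left(C,b \right)} = 3 + \frac{- 13 b + \frac{23}{5}}{3} = 3 + \frac{\frac{23}{5} - 13 b}{3} = 3 - \left(- \frac{23}{15} + \frac{13 b}{3}\right) = \frac{68}{15} - \frac{13 b}{3}$)
$\sqrt{46414 + Y{\left(45,A{\left(-12,6 \right)} \right)}} = \sqrt{46414 + \left(\frac{68}{15} - \frac{26}{3}\right)} = \sqrt{46414 - \frac{62}{15}} = \sqrt{\frac{696148}{15}} = \frac{2 \sqrt{2610555}}{15}$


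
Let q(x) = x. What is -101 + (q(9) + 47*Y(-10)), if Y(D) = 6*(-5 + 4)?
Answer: -374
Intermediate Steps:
Y(D) = -6 (Y(D) = 6*(-1) = -6)
-101 + (q(9) + 47*Y(-10)) = -101 + (9 + 47*(-6)) = -101 + (9 - 282) = -101 - 273 = -374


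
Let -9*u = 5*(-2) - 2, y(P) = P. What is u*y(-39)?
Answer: -52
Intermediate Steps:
u = 4/3 (u = -(5*(-2) - 2)/9 = -(-10 - 2)/9 = -⅑*(-12) = 4/3 ≈ 1.3333)
u*y(-39) = (4/3)*(-39) = -52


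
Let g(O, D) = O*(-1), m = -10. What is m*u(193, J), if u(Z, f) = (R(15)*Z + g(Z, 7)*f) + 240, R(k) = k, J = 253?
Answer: 456940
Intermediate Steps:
g(O, D) = -O
u(Z, f) = 240 + 15*Z - Z*f (u(Z, f) = (15*Z + (-Z)*f) + 240 = (15*Z - Z*f) + 240 = 240 + 15*Z - Z*f)
m*u(193, J) = -10*(240 + 15*193 - 1*193*253) = -10*(240 + 2895 - 48829) = -10*(-45694) = 456940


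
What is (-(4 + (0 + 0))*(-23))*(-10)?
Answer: -920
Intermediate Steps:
(-(4 + (0 + 0))*(-23))*(-10) = (-(4 + 0)*(-23))*(-10) = (-1*4*(-23))*(-10) = -4*(-23)*(-10) = 92*(-10) = -920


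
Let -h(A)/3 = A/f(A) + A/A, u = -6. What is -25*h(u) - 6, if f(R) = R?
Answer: 144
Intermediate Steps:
h(A) = -6 (h(A) = -3*(A/A + A/A) = -3*(1 + 1) = -3*2 = -6)
-25*h(u) - 6 = -25*(-6) - 6 = 150 - 6 = 144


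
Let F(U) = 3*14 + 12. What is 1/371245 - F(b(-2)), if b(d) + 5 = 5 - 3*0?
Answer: -20047229/371245 ≈ -54.000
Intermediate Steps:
b(d) = 0 (b(d) = -5 + (5 - 3*0) = -5 + (5 + 0) = -5 + 5 = 0)
F(U) = 54 (F(U) = 42 + 12 = 54)
1/371245 - F(b(-2)) = 1/371245 - 1*54 = 1/371245 - 54 = -20047229/371245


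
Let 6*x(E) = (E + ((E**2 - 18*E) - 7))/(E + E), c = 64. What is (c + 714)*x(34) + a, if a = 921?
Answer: 410003/204 ≈ 2009.8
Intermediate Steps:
x(E) = (-7 + E**2 - 17*E)/(12*E) (x(E) = ((E + ((E**2 - 18*E) - 7))/(E + E))/6 = ((E + (-7 + E**2 - 18*E))/((2*E)))/6 = ((-7 + E**2 - 17*E)*(1/(2*E)))/6 = ((-7 + E**2 - 17*E)/(2*E))/6 = (-7 + E**2 - 17*E)/(12*E))
(c + 714)*x(34) + a = (64 + 714)*((1/12)*(-7 + 34*(-17 + 34))/34) + 921 = 778*((1/12)*(1/34)*(-7 + 34*17)) + 921 = 778*((1/12)*(1/34)*(-7 + 578)) + 921 = 778*((1/12)*(1/34)*571) + 921 = 778*(571/408) + 921 = 222119/204 + 921 = 410003/204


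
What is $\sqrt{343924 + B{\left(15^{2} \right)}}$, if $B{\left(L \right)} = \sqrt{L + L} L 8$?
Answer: $2 \sqrt{85981 + 6750 \sqrt{2}} \approx 618.15$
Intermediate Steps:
$B{\left(L \right)} = 8 \sqrt{2} L^{\frac{3}{2}}$ ($B{\left(L \right)} = \sqrt{2 L} L 8 = \sqrt{2} \sqrt{L} L 8 = \sqrt{2} L^{\frac{3}{2}} \cdot 8 = 8 \sqrt{2} L^{\frac{3}{2}}$)
$\sqrt{343924 + B{\left(15^{2} \right)}} = \sqrt{343924 + 8 \sqrt{2} \left(15^{2}\right)^{\frac{3}{2}}} = \sqrt{343924 + 8 \sqrt{2} \cdot 225^{\frac{3}{2}}} = \sqrt{343924 + 8 \sqrt{2} \cdot 3375} = \sqrt{343924 + 27000 \sqrt{2}}$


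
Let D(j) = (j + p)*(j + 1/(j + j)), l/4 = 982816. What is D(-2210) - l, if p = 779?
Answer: -3397891249/4420 ≈ -7.6875e+5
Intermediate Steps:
l = 3931264 (l = 4*982816 = 3931264)
D(j) = (779 + j)*(j + 1/(2*j)) (D(j) = (j + 779)*(j + 1/(j + j)) = (779 + j)*(j + 1/(2*j)))
D(-2210) - l = (½ + (-2210)² + 779*(-2210) + (779/2)/(-2210)) - 1*3931264 = (½ + 4884100 - 1721590 + (779/2)*(-1/2210)) - 3931264 = (½ + 4884100 - 1721590 - 779/4420) - 3931264 = 13978295631/4420 - 3931264 = -3397891249/4420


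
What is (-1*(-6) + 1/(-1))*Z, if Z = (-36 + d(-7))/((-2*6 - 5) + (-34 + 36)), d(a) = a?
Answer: 43/3 ≈ 14.333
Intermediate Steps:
Z = 43/15 (Z = (-36 - 7)/((-2*6 - 5) + (-34 + 36)) = -43/((-12 - 5) + 2) = -43/(-17 + 2) = -43/(-15) = -43*(-1/15) = 43/15 ≈ 2.8667)
(-1*(-6) + 1/(-1))*Z = (-1*(-6) + 1/(-1))*(43/15) = (6 - 1)*(43/15) = 5*(43/15) = 43/3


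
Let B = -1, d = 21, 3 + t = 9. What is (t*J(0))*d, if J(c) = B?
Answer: -126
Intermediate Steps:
t = 6 (t = -3 + 9 = 6)
J(c) = -1
(t*J(0))*d = (6*(-1))*21 = -6*21 = -126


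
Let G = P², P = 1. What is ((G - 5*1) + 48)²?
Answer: 1936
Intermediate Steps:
G = 1 (G = 1² = 1)
((G - 5*1) + 48)² = ((1 - 5*1) + 48)² = ((1 - 5) + 48)² = (-4 + 48)² = 44² = 1936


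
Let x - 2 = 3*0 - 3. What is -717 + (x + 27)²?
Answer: -41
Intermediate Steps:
x = -1 (x = 2 + (3*0 - 3) = 2 + (0 - 3) = 2 - 3 = -1)
-717 + (x + 27)² = -717 + (-1 + 27)² = -717 + 26² = -717 + 676 = -41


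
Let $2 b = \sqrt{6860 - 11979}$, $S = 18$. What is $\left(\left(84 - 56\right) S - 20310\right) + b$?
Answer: $-19806 + \frac{i \sqrt{5119}}{2} \approx -19806.0 + 35.774 i$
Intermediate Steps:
$b = \frac{i \sqrt{5119}}{2}$ ($b = \frac{\sqrt{6860 - 11979}}{2} = \frac{\sqrt{-5119}}{2} = \frac{i \sqrt{5119}}{2} \approx 35.774 i$)
$\left(\left(84 - 56\right) S - 20310\right) + b = \left(\left(84 - 56\right) 18 - 20310\right) + \frac{i \sqrt{5119}}{2} = \left(28 \cdot 18 - 20310\right) + \frac{i \sqrt{5119}}{2} = \left(504 - 20310\right) + \frac{i \sqrt{5119}}{2} = -19806 + \frac{i \sqrt{5119}}{2}$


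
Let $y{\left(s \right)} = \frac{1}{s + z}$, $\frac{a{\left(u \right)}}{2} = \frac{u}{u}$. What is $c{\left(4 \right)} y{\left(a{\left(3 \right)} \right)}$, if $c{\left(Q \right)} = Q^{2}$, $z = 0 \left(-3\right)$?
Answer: $8$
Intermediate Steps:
$z = 0$
$a{\left(u \right)} = 2$ ($a{\left(u \right)} = 2 \frac{u}{u} = 2 \cdot 1 = 2$)
$y{\left(s \right)} = \frac{1}{s}$ ($y{\left(s \right)} = \frac{1}{s + 0} = \frac{1}{s}$)
$c{\left(4 \right)} y{\left(a{\left(3 \right)} \right)} = \frac{4^{2}}{2} = 16 \cdot \frac{1}{2} = 8$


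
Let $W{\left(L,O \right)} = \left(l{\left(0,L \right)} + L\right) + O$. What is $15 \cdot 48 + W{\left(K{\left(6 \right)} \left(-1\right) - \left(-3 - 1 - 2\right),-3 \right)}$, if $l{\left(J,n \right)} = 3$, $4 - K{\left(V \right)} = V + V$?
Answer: $734$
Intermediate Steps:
$K{\left(V \right)} = 4 - 2 V$ ($K{\left(V \right)} = 4 - \left(V + V\right) = 4 - 2 V$)
$W{\left(L,O \right)} = 3 + L + O$ ($W{\left(L,O \right)} = \left(3 + L\right) + O = 3 + L + O$)
$15 \cdot 48 + W{\left(K{\left(6 \right)} \left(-1\right) - \left(-3 - 1 - 2\right),-3 \right)} = 15 \cdot 48 + \left(3 + \left(\left(4 - 12\right) \left(-1\right) - \left(-3 - 1 - 2\right)\right) - 3\right) = 720 + \left(3 + \left(\left(4 - 12\right) \left(-1\right) - \left(-3 - 1 - 2\right)\right) - 3\right) = 720 + \left(3 + \left(\left(-8\right) \left(-1\right) + \left(3 - \left(-1 - 2\right)\right)\right) - 3\right) = 720 + \left(3 + \left(8 + \left(3 - -3\right)\right) - 3\right) = 720 + \left(3 + \left(8 + \left(3 + 3\right)\right) - 3\right) = 720 + \left(3 + \left(8 + 6\right) - 3\right) = 720 + \left(3 + 14 - 3\right) = 720 + 14 = 734$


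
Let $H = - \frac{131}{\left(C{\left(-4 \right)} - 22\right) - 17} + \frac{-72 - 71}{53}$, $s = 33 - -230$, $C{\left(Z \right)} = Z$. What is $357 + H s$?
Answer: $\frac{1022425}{2279} \approx 448.63$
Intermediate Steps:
$s = 263$ ($s = 33 + 230 = 263$)
$H = \frac{794}{2279}$ ($H = - \frac{131}{\left(-4 - 22\right) - 17} + \frac{-72 - 71}{53} = - \frac{131}{-26 - 17} - \frac{143}{53} = - \frac{131}{-43} - \frac{143}{53} = \left(-131\right) \left(- \frac{1}{43}\right) - \frac{143}{53} = \frac{131}{43} - \frac{143}{53} = \frac{794}{2279} \approx 0.3484$)
$357 + H s = 357 + \frac{794}{2279} \cdot 263 = 357 + \frac{208822}{2279} = \frac{1022425}{2279}$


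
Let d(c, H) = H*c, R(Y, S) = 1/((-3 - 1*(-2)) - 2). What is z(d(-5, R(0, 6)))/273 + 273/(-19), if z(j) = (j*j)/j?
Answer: -223492/15561 ≈ -14.362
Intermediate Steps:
R(Y, S) = -⅓ (R(Y, S) = 1/((-3 + 2) - 2) = 1/(-1 - 2) = 1/(-3) = -⅓)
z(j) = j (z(j) = j²/j = j)
z(d(-5, R(0, 6)))/273 + 273/(-19) = -⅓*(-5)/273 + 273/(-19) = (5/3)*(1/273) + 273*(-1/19) = 5/819 - 273/19 = -223492/15561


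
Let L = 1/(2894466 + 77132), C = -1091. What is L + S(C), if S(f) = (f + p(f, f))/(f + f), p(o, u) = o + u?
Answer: 2228699/1485799 ≈ 1.5000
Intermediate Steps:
L = 1/2971598 ≈ 3.3652e-7
S(f) = 3/2 (S(f) = (f + (f + f))/(f + f) = (f + 2*f)/((2*f)) = (3*f)*(1/(2*f)) = 3/2)
L + S(C) = 1/2971598 + 3/2 = 2228699/1485799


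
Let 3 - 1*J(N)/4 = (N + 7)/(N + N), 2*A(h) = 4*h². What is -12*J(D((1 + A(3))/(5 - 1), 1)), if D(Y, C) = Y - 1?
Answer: -376/5 ≈ -75.200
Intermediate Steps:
A(h) = 2*h² (A(h) = (4*h²)/2 = 2*h²)
D(Y, C) = -1 + Y
J(N) = 12 - 2*(7 + N)/N (J(N) = 12 - 4*(N + 7)/(N + N) = 12 - 4*(7 + N)/(2*N) = 12 - 4*(7 + N)*1/(2*N) = 12 - 2*(7 + N)/N)
-12*J(D((1 + A(3))/(5 - 1), 1)) = -12*(10 - 14/(-1 + (1 + 2*3²)/(5 - 1))) = -12*(10 - 14/(-1 + (1 + 2*9)/4)) = -12*(10 - 14/(-1 + (1 + 18)*(¼))) = -12*(10 - 14/(-1 + 19*(¼))) = -12*(10 - 14/(-1 + 19/4)) = -12*(10 - 14/15/4) = -12*(10 - 14*4/15) = -12*(10 - 56/15) = -12*94/15 = -376/5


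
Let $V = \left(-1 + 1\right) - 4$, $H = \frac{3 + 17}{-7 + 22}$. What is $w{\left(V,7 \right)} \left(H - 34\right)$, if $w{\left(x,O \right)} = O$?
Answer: $- \frac{686}{3} \approx -228.67$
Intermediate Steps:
$H = \frac{4}{3}$ ($H = \frac{20}{15} = 20 \cdot \frac{1}{15} = \frac{4}{3} \approx 1.3333$)
$V = -4$ ($V = 0 - 4 = -4$)
$w{\left(V,7 \right)} \left(H - 34\right) = 7 \left(\frac{4}{3} - 34\right) = 7 \left(- \frac{98}{3}\right) = - \frac{686}{3}$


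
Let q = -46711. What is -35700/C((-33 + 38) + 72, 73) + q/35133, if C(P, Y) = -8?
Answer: 44781229/10038 ≈ 4461.2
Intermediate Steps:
-35700/C((-33 + 38) + 72, 73) + q/35133 = -35700/(-8) - 46711/35133 = -35700*(-⅛) - 46711*1/35133 = 8925/2 - 6673/5019 = 44781229/10038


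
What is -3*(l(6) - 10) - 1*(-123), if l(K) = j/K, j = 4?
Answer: 151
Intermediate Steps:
l(K) = 4/K
-3*(l(6) - 10) - 1*(-123) = -3*(4/6 - 10) - 1*(-123) = -3*(4*(1/6) - 10) + 123 = -3*(2/3 - 10) + 123 = -3*(-28/3) + 123 = 28 + 123 = 151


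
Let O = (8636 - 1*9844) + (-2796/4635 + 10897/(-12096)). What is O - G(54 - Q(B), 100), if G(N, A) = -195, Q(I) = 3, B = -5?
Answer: -6319792499/6229440 ≈ -1014.5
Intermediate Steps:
O = -7534533299/6229440 (O = (8636 - 9844) + (-2796*1/4635 + 10897*(-1/12096)) = -1208 + (-932/1545 - 10897/12096) = -1208 - 9369779/6229440 = -7534533299/6229440 ≈ -1209.5)
O - G(54 - Q(B), 100) = -7534533299/6229440 - 1*(-195) = -7534533299/6229440 + 195 = -6319792499/6229440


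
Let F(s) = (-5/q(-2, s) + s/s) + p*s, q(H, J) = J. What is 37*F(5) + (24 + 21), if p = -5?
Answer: -880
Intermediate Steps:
F(s) = 1 - 5*s - 5/s (F(s) = (-5/s + s/s) - 5*s = (-5/s + 1) - 5*s = (1 - 5/s) - 5*s = 1 - 5*s - 5/s)
37*F(5) + (24 + 21) = 37*(1 - 5*5 - 5/5) + (24 + 21) = 37*(1 - 25 - 5*⅕) + 45 = 37*(1 - 25 - 1) + 45 = 37*(-25) + 45 = -925 + 45 = -880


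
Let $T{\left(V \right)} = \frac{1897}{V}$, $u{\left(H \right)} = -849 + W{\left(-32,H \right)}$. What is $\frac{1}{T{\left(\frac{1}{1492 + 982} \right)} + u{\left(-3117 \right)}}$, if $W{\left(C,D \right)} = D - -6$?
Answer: $\frac{1}{4689218} \approx 2.1326 \cdot 10^{-7}$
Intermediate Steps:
$W{\left(C,D \right)} = 6 + D$ ($W{\left(C,D \right)} = D + 6 = 6 + D$)
$u{\left(H \right)} = -843 + H$ ($u{\left(H \right)} = -849 + \left(6 + H\right) = -843 + H$)
$\frac{1}{T{\left(\frac{1}{1492 + 982} \right)} + u{\left(-3117 \right)}} = \frac{1}{\frac{1897}{\frac{1}{1492 + 982}} - 3960} = \frac{1}{\frac{1897}{\frac{1}{2474}} - 3960} = \frac{1}{1897 \frac{1}{\frac{1}{2474}} - 3960} = \frac{1}{1897 \cdot 2474 - 3960} = \frac{1}{4693178 - 3960} = \frac{1}{4689218}$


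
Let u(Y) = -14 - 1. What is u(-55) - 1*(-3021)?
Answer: 3006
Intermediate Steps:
u(Y) = -15
u(-55) - 1*(-3021) = -15 - 1*(-3021) = -15 + 3021 = 3006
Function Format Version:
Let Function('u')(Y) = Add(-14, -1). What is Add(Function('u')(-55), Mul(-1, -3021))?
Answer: 3006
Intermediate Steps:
Function('u')(Y) = -15
Add(Function('u')(-55), Mul(-1, -3021)) = Add(-15, Mul(-1, -3021)) = Add(-15, 3021) = 3006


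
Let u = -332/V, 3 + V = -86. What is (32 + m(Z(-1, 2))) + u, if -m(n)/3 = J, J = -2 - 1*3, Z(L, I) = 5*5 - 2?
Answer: 4515/89 ≈ 50.730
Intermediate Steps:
V = -89 (V = -3 - 86 = -89)
Z(L, I) = 23 (Z(L, I) = 25 - 2 = 23)
u = 332/89 (u = -332/(-89) = -332*(-1/89) = 332/89 ≈ 3.7303)
J = -5 (J = -2 - 3 = -5)
m(n) = 15 (m(n) = -3*(-5) = 15)
(32 + m(Z(-1, 2))) + u = (32 + 15) + 332/89 = 47 + 332/89 = 4515/89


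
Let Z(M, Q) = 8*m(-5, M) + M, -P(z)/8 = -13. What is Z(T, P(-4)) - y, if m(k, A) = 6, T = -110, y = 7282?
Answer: -7344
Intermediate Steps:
P(z) = 104 (P(z) = -8*(-13) = 104)
Z(M, Q) = 48 + M (Z(M, Q) = 8*6 + M = 48 + M)
Z(T, P(-4)) - y = (48 - 110) - 1*7282 = -62 - 7282 = -7344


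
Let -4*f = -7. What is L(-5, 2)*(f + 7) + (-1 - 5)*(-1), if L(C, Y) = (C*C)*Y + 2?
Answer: 461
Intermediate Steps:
L(C, Y) = 2 + Y*C**2 (L(C, Y) = C**2*Y + 2 = Y*C**2 + 2 = 2 + Y*C**2)
f = 7/4 (f = -1/4*(-7) = 7/4 ≈ 1.7500)
L(-5, 2)*(f + 7) + (-1 - 5)*(-1) = (2 + 2*(-5)**2)*(7/4 + 7) + (-1 - 5)*(-1) = (2 + 2*25)*(35/4) - 6*(-1) = (2 + 50)*(35/4) + 6 = 52*(35/4) + 6 = 455 + 6 = 461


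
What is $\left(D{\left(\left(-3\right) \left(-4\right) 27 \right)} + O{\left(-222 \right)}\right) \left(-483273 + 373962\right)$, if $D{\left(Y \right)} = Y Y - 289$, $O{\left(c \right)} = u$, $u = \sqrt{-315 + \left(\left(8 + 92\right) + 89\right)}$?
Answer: $-11443440657 - 327933 i \sqrt{14} \approx -1.1443 \cdot 10^{10} - 1.227 \cdot 10^{6} i$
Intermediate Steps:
$u = 3 i \sqrt{14}$ ($u = \sqrt{-315 + \left(100 + 89\right)} = \sqrt{-315 + 189} = \sqrt{-126} = 3 i \sqrt{14} \approx 11.225 i$)
$O{\left(c \right)} = 3 i \sqrt{14}$
$D{\left(Y \right)} = -289 + Y^{2}$ ($D{\left(Y \right)} = Y^{2} - 289 = -289 + Y^{2}$)
$\left(D{\left(\left(-3\right) \left(-4\right) 27 \right)} + O{\left(-222 \right)}\right) \left(-483273 + 373962\right) = \left(\left(-289 + \left(\left(-3\right) \left(-4\right) 27\right)^{2}\right) + 3 i \sqrt{14}\right) \left(-483273 + 373962\right) = \left(\left(-289 + \left(12 \cdot 27\right)^{2}\right) + 3 i \sqrt{14}\right) \left(-109311\right) = \left(\left(-289 + 324^{2}\right) + 3 i \sqrt{14}\right) \left(-109311\right) = \left(\left(-289 + 104976\right) + 3 i \sqrt{14}\right) \left(-109311\right) = \left(104687 + 3 i \sqrt{14}\right) \left(-109311\right) = -11443440657 - 327933 i \sqrt{14}$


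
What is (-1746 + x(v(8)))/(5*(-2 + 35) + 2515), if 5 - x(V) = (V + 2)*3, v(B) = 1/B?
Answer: -13979/21440 ≈ -0.65201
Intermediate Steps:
x(V) = -1 - 3*V (x(V) = 5 - (V + 2)*3 = 5 - (2 + V)*3 = 5 - (6 + 3*V) = 5 + (-6 - 3*V) = -1 - 3*V)
(-1746 + x(v(8)))/(5*(-2 + 35) + 2515) = (-1746 + (-1 - 3/8))/(5*(-2 + 35) + 2515) = (-1746 + (-1 - 3*⅛))/(5*33 + 2515) = (-1746 + (-1 - 3/8))/(165 + 2515) = (-1746 - 11/8)/2680 = -13979/8*1/2680 = -13979/21440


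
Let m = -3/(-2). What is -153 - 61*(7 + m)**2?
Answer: -18241/4 ≈ -4560.3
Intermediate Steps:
m = 3/2 (m = -3*(-1/2) = 3/2 ≈ 1.5000)
-153 - 61*(7 + m)**2 = -153 - 61*(7 + 3/2)**2 = -153 - 61*(17/2)**2 = -153 - 61*289/4 = -153 - 17629/4 = -18241/4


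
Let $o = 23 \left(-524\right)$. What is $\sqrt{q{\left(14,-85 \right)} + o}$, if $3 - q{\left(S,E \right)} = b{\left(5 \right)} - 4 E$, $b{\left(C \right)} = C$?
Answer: $i \sqrt{12394} \approx 111.33 i$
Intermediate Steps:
$q{\left(S,E \right)} = -2 + 4 E$ ($q{\left(S,E \right)} = 3 - \left(5 - 4 E\right) = 3 + \left(-5 + 4 E\right) = -2 + 4 E$)
$o = -12052$
$\sqrt{q{\left(14,-85 \right)} + o} = \sqrt{\left(-2 + 4 \left(-85\right)\right) - 12052} = \sqrt{\left(-2 - 340\right) - 12052} = \sqrt{-342 - 12052} = \sqrt{-12394} = i \sqrt{12394}$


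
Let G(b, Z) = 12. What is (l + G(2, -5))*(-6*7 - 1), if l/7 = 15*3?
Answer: -14061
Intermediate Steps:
l = 315 (l = 7*(15*3) = 7*45 = 315)
(l + G(2, -5))*(-6*7 - 1) = (315 + 12)*(-6*7 - 1) = 327*(-42 - 1) = 327*(-43) = -14061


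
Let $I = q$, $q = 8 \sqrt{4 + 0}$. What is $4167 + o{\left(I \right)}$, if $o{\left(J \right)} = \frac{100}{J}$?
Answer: $\frac{16693}{4} \approx 4173.3$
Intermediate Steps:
$q = 16$ ($q = 8 \sqrt{4} = 8 \cdot 2 = 16$)
$I = 16$
$4167 + o{\left(I \right)} = 4167 + \frac{100}{16} = 4167 + 100 \cdot \frac{1}{16} = 4167 + \frac{25}{4} = \frac{16693}{4}$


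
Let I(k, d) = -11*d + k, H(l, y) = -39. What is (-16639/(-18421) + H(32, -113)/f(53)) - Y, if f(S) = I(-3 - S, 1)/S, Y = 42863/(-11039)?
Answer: 485531484421/13624411073 ≈ 35.637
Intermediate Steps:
Y = -42863/11039 (Y = 42863*(-1/11039) = -42863/11039 ≈ -3.8829)
I(k, d) = k - 11*d
f(S) = (-14 - S)/S (f(S) = ((-3 - S) - 11*1)/S = ((-3 - S) - 11)/S = (-14 - S)/S)
(-16639/(-18421) + H(32, -113)/f(53)) - Y = (-16639/(-18421) - 39*53/(-14 - 1*53)) - 1*(-42863/11039) = (-16639*(-1/18421) - 39*53/(-14 - 53)) + 42863/11039 = (16639/18421 - 39/((1/53)*(-67))) + 42863/11039 = (16639/18421 - 39/(-67/53)) + 42863/11039 = (16639/18421 - 39*(-53/67)) + 42863/11039 = (16639/18421 + 2067/67) + 42863/11039 = 39191020/1234207 + 42863/11039 = 485531484421/13624411073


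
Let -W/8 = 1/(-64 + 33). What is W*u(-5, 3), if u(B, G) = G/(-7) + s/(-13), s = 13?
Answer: -80/217 ≈ -0.36866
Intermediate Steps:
u(B, G) = -1 - G/7 (u(B, G) = G/(-7) + 13/(-13) = G*(-1/7) + 13*(-1/13) = -G/7 - 1 = -1 - G/7)
W = 8/31 (W = -8/(-64 + 33) = -8/(-31) = -8*(-1/31) = 8/31 ≈ 0.25806)
W*u(-5, 3) = 8*(-1 - 1/7*3)/31 = 8*(-1 - 3/7)/31 = (8/31)*(-10/7) = -80/217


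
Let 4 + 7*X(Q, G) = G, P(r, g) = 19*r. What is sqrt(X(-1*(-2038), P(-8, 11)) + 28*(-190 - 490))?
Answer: 2*I*sqrt(233513)/7 ≈ 138.07*I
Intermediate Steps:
X(Q, G) = -4/7 + G/7
sqrt(X(-1*(-2038), P(-8, 11)) + 28*(-190 - 490)) = sqrt((-4/7 + (19*(-8))/7) + 28*(-190 - 490)) = sqrt((-4/7 + (1/7)*(-152)) + 28*(-680)) = sqrt((-4/7 - 152/7) - 19040) = sqrt(-156/7 - 19040) = sqrt(-133436/7) = 2*I*sqrt(233513)/7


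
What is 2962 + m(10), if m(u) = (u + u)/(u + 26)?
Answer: 26663/9 ≈ 2962.6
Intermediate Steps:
m(u) = 2*u/(26 + u) (m(u) = (2*u)/(26 + u) = 2*u/(26 + u))
2962 + m(10) = 2962 + 2*10/(26 + 10) = 2962 + 2*10/36 = 2962 + 2*10*(1/36) = 2962 + 5/9 = 26663/9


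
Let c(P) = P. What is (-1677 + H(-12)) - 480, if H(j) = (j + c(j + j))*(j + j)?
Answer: -1293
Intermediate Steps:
H(j) = 6*j² (H(j) = (j + (j + j))*(j + j) = (j + 2*j)*(2*j) = (3*j)*(2*j) = 6*j²)
(-1677 + H(-12)) - 480 = (-1677 + 6*(-12)²) - 480 = (-1677 + 6*144) - 480 = (-1677 + 864) - 480 = -813 - 480 = -1293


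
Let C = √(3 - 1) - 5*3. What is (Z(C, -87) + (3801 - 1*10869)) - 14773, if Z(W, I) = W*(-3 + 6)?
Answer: -21886 + 3*√2 ≈ -21882.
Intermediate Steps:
C = -15 + √2 (C = √2 - 15 = -15 + √2 ≈ -13.586)
Z(W, I) = 3*W (Z(W, I) = W*3 = 3*W)
(Z(C, -87) + (3801 - 1*10869)) - 14773 = (3*(-15 + √2) + (3801 - 1*10869)) - 14773 = ((-45 + 3*√2) + (3801 - 10869)) - 14773 = ((-45 + 3*√2) - 7068) - 14773 = (-7113 + 3*√2) - 14773 = -21886 + 3*√2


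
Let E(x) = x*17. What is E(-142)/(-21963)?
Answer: 2414/21963 ≈ 0.10991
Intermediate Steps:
E(x) = 17*x
E(-142)/(-21963) = (17*(-142))/(-21963) = -2414*(-1/21963) = 2414/21963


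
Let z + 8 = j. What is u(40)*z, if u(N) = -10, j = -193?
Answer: 2010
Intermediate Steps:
z = -201 (z = -8 - 193 = -201)
u(40)*z = -10*(-201) = 2010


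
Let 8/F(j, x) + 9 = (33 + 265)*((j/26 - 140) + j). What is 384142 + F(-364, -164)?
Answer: 59301152958/154373 ≈ 3.8414e+5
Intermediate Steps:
F(j, x) = 8/(-41729 + 4023*j/13) (F(j, x) = 8/(-9 + (33 + 265)*((j/26 - 140) + j)) = 8/(-9 + 298*((j*(1/26) - 140) + j)) = 8/(-9 + 298*((j/26 - 140) + j)) = 8/(-9 + 298*((-140 + j/26) + j)) = 8/(-9 + 298*(-140 + 27*j/26)) = 8/(-9 + (-41720 + 4023*j/13)) = 8/(-41729 + 4023*j/13))
384142 + F(-364, -164) = 384142 + 104/(-542477 + 4023*(-364)) = 384142 + 104/(-542477 - 1464372) = 384142 + 104/(-2006849) = 384142 + 104*(-1/2006849) = 384142 - 8/154373 = 59301152958/154373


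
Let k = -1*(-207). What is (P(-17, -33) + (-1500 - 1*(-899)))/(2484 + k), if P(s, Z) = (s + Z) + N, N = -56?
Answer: -707/2691 ≈ -0.26273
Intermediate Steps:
P(s, Z) = -56 + Z + s (P(s, Z) = (s + Z) - 56 = (Z + s) - 56 = -56 + Z + s)
k = 207
(P(-17, -33) + (-1500 - 1*(-899)))/(2484 + k) = ((-56 - 33 - 17) + (-1500 - 1*(-899)))/(2484 + 207) = (-106 + (-1500 + 899))/2691 = (-106 - 601)*(1/2691) = -707*1/2691 = -707/2691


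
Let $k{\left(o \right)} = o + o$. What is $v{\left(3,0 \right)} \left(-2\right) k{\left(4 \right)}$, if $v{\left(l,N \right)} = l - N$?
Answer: $-48$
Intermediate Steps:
$k{\left(o \right)} = 2 o$
$v{\left(3,0 \right)} \left(-2\right) k{\left(4 \right)} = \left(3 - 0\right) \left(-2\right) 2 \cdot 4 = \left(3 + 0\right) \left(-2\right) 8 = 3 \left(-2\right) 8 = \left(-6\right) 8 = -48$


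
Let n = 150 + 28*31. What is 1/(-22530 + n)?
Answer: -1/21512 ≈ -4.6486e-5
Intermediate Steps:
n = 1018 (n = 150 + 868 = 1018)
1/(-22530 + n) = 1/(-22530 + 1018) = 1/(-21512) = -1/21512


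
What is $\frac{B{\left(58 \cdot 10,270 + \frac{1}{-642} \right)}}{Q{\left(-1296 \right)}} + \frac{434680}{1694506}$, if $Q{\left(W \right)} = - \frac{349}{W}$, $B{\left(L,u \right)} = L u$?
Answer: $\frac{18398877943577380}{31638968779} \approx 5.8153 \cdot 10^{5}$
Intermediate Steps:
$\frac{B{\left(58 \cdot 10,270 + \frac{1}{-642} \right)}}{Q{\left(-1296 \right)}} + \frac{434680}{1694506} = \frac{58 \cdot 10 \left(270 + \frac{1}{-642}\right)}{\left(-349\right) \frac{1}{-1296}} + \frac{434680}{1694506} = \frac{580 \left(270 - \frac{1}{642}\right)}{\left(-349\right) \left(- \frac{1}{1296}\right)} + 434680 \cdot \frac{1}{1694506} = \frac{580 \cdot \frac{173339}{642}}{\frac{349}{1296}} + \frac{217340}{847253} = \frac{50268310}{321} \cdot \frac{1296}{349} + \frac{217340}{847253} = \frac{21715909920}{37343} + \frac{217340}{847253} = \frac{18398877943577380}{31638968779}$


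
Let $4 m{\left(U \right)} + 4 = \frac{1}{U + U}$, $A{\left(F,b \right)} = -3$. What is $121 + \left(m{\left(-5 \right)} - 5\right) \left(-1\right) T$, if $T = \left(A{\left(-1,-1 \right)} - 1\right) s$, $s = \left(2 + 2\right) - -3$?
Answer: $- \frac{477}{10} \approx -47.7$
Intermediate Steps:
$m{\left(U \right)} = -1 + \frac{1}{8 U}$ ($m{\left(U \right)} = -1 + \frac{1}{4 \left(U + U\right)} = -1 + \frac{1}{4 \cdot 2 U} = -1 + \frac{\frac{1}{2} \frac{1}{U}}{4} = -1 + \frac{1}{8 U}$)
$s = 7$ ($s = 4 + 3 = 7$)
$T = -28$ ($T = \left(-3 - 1\right) 7 = \left(-4\right) 7 = -28$)
$121 + \left(m{\left(-5 \right)} - 5\right) \left(-1\right) T = 121 + \left(\frac{\frac{1}{8} - -5}{-5} - 5\right) \left(-1\right) \left(-28\right) = 121 + \left(- \frac{\frac{1}{8} + 5}{5} - 5\right) \left(-1\right) \left(-28\right) = 121 + \left(\left(- \frac{1}{5}\right) \frac{41}{8} - 5\right) \left(-1\right) \left(-28\right) = 121 + \left(- \frac{41}{40} - 5\right) \left(-1\right) \left(-28\right) = 121 + \left(- \frac{241}{40}\right) \left(-1\right) \left(-28\right) = 121 + \frac{241}{40} \left(-28\right) = 121 - \frac{1687}{10} = - \frac{477}{10}$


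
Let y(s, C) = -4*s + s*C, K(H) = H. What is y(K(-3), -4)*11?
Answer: 264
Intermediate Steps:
y(s, C) = -4*s + C*s
y(K(-3), -4)*11 = -3*(-4 - 4)*11 = -3*(-8)*11 = 24*11 = 264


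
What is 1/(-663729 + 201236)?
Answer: -1/462493 ≈ -2.1622e-6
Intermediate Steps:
1/(-663729 + 201236) = 1/(-462493) = -1/462493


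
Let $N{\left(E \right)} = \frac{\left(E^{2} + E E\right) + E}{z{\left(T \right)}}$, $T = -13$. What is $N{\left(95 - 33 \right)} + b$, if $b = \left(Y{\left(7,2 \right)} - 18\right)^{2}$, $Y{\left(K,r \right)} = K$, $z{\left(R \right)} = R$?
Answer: $- \frac{6177}{13} \approx -475.15$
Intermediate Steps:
$N{\left(E \right)} = - \frac{2 E^{2}}{13} - \frac{E}{13}$ ($N{\left(E \right)} = \frac{\left(E^{2} + E E\right) + E}{-13} = \left(\left(E^{2} + E^{2}\right) + E\right) \left(- \frac{1}{13}\right) = \left(2 E^{2} + E\right) \left(- \frac{1}{13}\right) = \left(E + 2 E^{2}\right) \left(- \frac{1}{13}\right) = - \frac{2 E^{2}}{13} - \frac{E}{13}$)
$b = 121$ ($b = \left(7 - 18\right)^{2} = \left(-11\right)^{2} = 121$)
$N{\left(95 - 33 \right)} + b = - \frac{\left(95 - 33\right) \left(1 + 2 \left(95 - 33\right)\right)}{13} + 121 = \left(- \frac{1}{13}\right) 62 \left(1 + 2 \cdot 62\right) + 121 = \left(- \frac{1}{13}\right) 62 \left(1 + 124\right) + 121 = \left(- \frac{1}{13}\right) 62 \cdot 125 + 121 = - \frac{7750}{13} + 121 = - \frac{6177}{13}$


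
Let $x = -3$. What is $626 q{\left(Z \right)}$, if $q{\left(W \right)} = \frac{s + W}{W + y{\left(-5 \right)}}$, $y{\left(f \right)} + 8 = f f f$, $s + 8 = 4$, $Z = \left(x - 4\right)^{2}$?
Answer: $- \frac{4695}{14} \approx -335.36$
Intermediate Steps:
$Z = 49$ ($Z = \left(-3 - 4\right)^{2} = \left(-7\right)^{2} = 49$)
$s = -4$ ($s = -8 + 4 = -4$)
$y{\left(f \right)} = -8 + f^{3}$ ($y{\left(f \right)} = -8 + f f f = -8 + f^{2} f = -8 + f^{3}$)
$q{\left(W \right)} = \frac{-4 + W}{-133 + W}$ ($q{\left(W \right)} = \frac{-4 + W}{W + \left(-8 + \left(-5\right)^{3}\right)} = \frac{-4 + W}{W - 133} = \frac{-4 + W}{-133 + W}$)
$626 q{\left(Z \right)} = 626 \frac{-4 + 49}{-133 + 49} = 626 \frac{1}{-84} \cdot 45 = 626 \left(\left(- \frac{1}{84}\right) 45\right) = 626 \left(- \frac{15}{28}\right) = - \frac{4695}{14}$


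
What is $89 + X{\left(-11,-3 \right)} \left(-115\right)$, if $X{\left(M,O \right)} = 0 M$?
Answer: $89$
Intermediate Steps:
$X{\left(M,O \right)} = 0$
$89 + X{\left(-11,-3 \right)} \left(-115\right) = 89 + 0 \left(-115\right) = 89 + 0 = 89$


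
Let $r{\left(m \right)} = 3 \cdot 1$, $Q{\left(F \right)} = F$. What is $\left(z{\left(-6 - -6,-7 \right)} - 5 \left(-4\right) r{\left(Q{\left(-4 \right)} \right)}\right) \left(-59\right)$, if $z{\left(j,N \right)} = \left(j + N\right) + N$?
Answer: $-2714$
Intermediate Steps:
$r{\left(m \right)} = 3$
$z{\left(j,N \right)} = j + 2 N$ ($z{\left(j,N \right)} = \left(N + j\right) + N = j + 2 N$)
$\left(z{\left(-6 - -6,-7 \right)} - 5 \left(-4\right) r{\left(Q{\left(-4 \right)} \right)}\right) \left(-59\right) = \left(\left(\left(-6 - -6\right) + 2 \left(-7\right)\right) - 5 \left(-4\right) 3\right) \left(-59\right) = \left(\left(\left(-6 + 6\right) - 14\right) - \left(-20\right) 3\right) \left(-59\right) = \left(\left(0 - 14\right) - -60\right) \left(-59\right) = \left(-14 + 60\right) \left(-59\right) = 46 \left(-59\right) = -2714$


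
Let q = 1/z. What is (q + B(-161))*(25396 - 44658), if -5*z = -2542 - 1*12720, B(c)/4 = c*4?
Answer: 378641869317/7631 ≈ 4.9619e+7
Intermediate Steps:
B(c) = 16*c (B(c) = 4*(c*4) = 4*(4*c) = 16*c)
z = 15262/5 (z = -(-2542 - 1*12720)/5 = -(-2542 - 12720)/5 = -1/5*(-15262) = 15262/5 ≈ 3052.4)
q = 5/15262 (q = 1/(15262/5) = 5/15262 ≈ 0.00032761)
(q + B(-161))*(25396 - 44658) = (5/15262 + 16*(-161))*(25396 - 44658) = (5/15262 - 2576)*(-19262) = -39314907/15262*(-19262) = 378641869317/7631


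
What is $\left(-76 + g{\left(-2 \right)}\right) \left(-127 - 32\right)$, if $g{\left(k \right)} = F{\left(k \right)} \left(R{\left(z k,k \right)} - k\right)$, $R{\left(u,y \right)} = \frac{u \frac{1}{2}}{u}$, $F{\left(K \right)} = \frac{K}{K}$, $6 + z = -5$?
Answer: $\frac{23373}{2} \approx 11687.0$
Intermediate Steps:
$z = -11$ ($z = -6 - 5 = -11$)
$F{\left(K \right)} = 1$
$R{\left(u,y \right)} = \frac{1}{2}$ ($R{\left(u,y \right)} = \frac{u \frac{1}{2}}{u} = \frac{\frac{1}{2} u}{u} = \frac{1}{2}$)
$g{\left(k \right)} = \frac{1}{2} - k$ ($g{\left(k \right)} = 1 \left(\frac{1}{2} - k\right) = \frac{1}{2} - k$)
$\left(-76 + g{\left(-2 \right)}\right) \left(-127 - 32\right) = \left(-76 + \left(\frac{1}{2} - -2\right)\right) \left(-127 - 32\right) = \left(-76 + \left(\frac{1}{2} + 2\right)\right) \left(-159\right) = \left(-76 + \frac{5}{2}\right) \left(-159\right) = \left(- \frac{147}{2}\right) \left(-159\right) = \frac{23373}{2}$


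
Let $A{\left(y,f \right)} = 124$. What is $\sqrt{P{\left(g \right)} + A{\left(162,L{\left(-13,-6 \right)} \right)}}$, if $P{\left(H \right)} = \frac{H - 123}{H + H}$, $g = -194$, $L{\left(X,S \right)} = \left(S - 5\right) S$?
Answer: $\frac{3 \sqrt{521957}}{194} \approx 11.172$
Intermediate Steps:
$L{\left(X,S \right)} = S \left(-5 + S\right)$ ($L{\left(X,S \right)} = \left(-5 + S\right) S = S \left(-5 + S\right)$)
$P{\left(H \right)} = \frac{-123 + H}{2 H}$
$\sqrt{P{\left(g \right)} + A{\left(162,L{\left(-13,-6 \right)} \right)}} = \sqrt{\frac{-123 - 194}{2 \left(-194\right)} + 124} = \sqrt{\frac{1}{2} \left(- \frac{1}{194}\right) \left(-317\right) + 124} = \sqrt{\frac{317}{388} + 124} = \sqrt{\frac{48429}{388}} = \frac{3 \sqrt{521957}}{194}$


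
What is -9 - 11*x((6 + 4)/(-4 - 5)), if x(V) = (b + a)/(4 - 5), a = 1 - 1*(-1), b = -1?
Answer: 2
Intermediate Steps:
a = 2 (a = 1 + 1 = 2)
x(V) = -1 (x(V) = (-1 + 2)/(4 - 5) = 1/(-1) = 1*(-1) = -1)
-9 - 11*x((6 + 4)/(-4 - 5)) = -9 - 11*(-1) = -9 + 11 = 2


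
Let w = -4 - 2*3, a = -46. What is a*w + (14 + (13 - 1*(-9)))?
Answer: 496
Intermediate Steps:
w = -10 (w = -4 - 6 = -10)
a*w + (14 + (13 - 1*(-9))) = -46*(-10) + (14 + (13 - 1*(-9))) = 460 + (14 + (13 + 9)) = 460 + (14 + 22) = 460 + 36 = 496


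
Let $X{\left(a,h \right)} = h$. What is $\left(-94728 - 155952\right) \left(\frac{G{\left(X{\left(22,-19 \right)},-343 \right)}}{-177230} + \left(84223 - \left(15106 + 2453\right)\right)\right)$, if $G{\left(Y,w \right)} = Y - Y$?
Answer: $-16711331520$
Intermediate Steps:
$G{\left(Y,w \right)} = 0$
$\left(-94728 - 155952\right) \left(\frac{G{\left(X{\left(22,-19 \right)},-343 \right)}}{-177230} + \left(84223 - \left(15106 + 2453\right)\right)\right) = \left(-94728 - 155952\right) \left(\frac{0}{-177230} + \left(84223 - \left(15106 + 2453\right)\right)\right) = - 250680 \left(0 \left(- \frac{1}{177230}\right) + \left(84223 - 17559\right)\right) = - 250680 \left(0 + \left(84223 - 17559\right)\right) = - 250680 \left(0 + 66664\right) = \left(-250680\right) 66664 = -16711331520$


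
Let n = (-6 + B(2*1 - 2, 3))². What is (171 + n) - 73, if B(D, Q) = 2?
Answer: 114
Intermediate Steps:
n = 16 (n = (-6 + 2)² = (-4)² = 16)
(171 + n) - 73 = (171 + 16) - 73 = 187 - 73 = 114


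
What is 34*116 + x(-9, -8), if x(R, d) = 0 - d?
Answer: 3952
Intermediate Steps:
x(R, d) = -d
34*116 + x(-9, -8) = 34*116 - 1*(-8) = 3944 + 8 = 3952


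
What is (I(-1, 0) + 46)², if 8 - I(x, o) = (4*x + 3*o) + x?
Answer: 3481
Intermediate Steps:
I(x, o) = 8 - 5*x - 3*o (I(x, o) = 8 - ((4*x + 3*o) + x) = 8 - ((3*o + 4*x) + x) = 8 - (3*o + 5*x) = 8 + (-5*x - 3*o) = 8 - 5*x - 3*o)
(I(-1, 0) + 46)² = ((8 - 5*(-1) - 3*0) + 46)² = ((8 + 5 + 0) + 46)² = (13 + 46)² = 59² = 3481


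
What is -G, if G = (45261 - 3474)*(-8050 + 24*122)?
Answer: 214033014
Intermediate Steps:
G = -214033014 (G = 41787*(-8050 + 2928) = 41787*(-5122) = -214033014)
-G = -1*(-214033014) = 214033014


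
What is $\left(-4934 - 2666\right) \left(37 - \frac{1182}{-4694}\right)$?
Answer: $- \frac{664468000}{2347} \approx -2.8311 \cdot 10^{5}$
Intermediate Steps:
$\left(-4934 - 2666\right) \left(37 - \frac{1182}{-4694}\right) = - 7600 \left(37 - - \frac{591}{2347}\right) = - 7600 \left(37 + \frac{591}{2347}\right) = \left(-7600\right) \frac{87430}{2347} = - \frac{664468000}{2347}$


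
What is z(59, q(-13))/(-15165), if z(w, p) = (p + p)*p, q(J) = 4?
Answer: -32/15165 ≈ -0.0021101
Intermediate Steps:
z(w, p) = 2*p**2 (z(w, p) = (2*p)*p = 2*p**2)
z(59, q(-13))/(-15165) = (2*4**2)/(-15165) = (2*16)*(-1/15165) = 32*(-1/15165) = -32/15165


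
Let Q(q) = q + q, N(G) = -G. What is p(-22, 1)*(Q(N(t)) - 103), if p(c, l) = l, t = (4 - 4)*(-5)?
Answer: -103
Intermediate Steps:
t = 0 (t = 0*(-5) = 0)
Q(q) = 2*q
p(-22, 1)*(Q(N(t)) - 103) = 1*(2*(-1*0) - 103) = 1*(2*0 - 103) = 1*(0 - 103) = 1*(-103) = -103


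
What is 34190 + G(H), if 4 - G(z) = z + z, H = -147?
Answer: 34488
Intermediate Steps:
G(z) = 4 - 2*z (G(z) = 4 - (z + z) = 4 - 2*z)
34190 + G(H) = 34190 + (4 - 2*(-147)) = 34190 + (4 + 294) = 34190 + 298 = 34488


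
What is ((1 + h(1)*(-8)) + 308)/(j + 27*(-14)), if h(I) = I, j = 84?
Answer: -43/42 ≈ -1.0238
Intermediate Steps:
((1 + h(1)*(-8)) + 308)/(j + 27*(-14)) = ((1 + 1*(-8)) + 308)/(84 + 27*(-14)) = ((1 - 8) + 308)/(84 - 378) = (-7 + 308)/(-294) = 301*(-1/294) = -43/42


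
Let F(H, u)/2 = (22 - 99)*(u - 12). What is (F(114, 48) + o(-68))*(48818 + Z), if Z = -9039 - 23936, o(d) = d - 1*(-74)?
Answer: -87738534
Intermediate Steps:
F(H, u) = 1848 - 154*u (F(H, u) = 2*((22 - 99)*(u - 12)) = 2*(-77*(-12 + u)) = 2*(924 - 77*u) = 1848 - 154*u)
o(d) = 74 + d (o(d) = d + 74 = 74 + d)
Z = -32975
(F(114, 48) + o(-68))*(48818 + Z) = ((1848 - 154*48) + (74 - 68))*(48818 - 32975) = ((1848 - 7392) + 6)*15843 = (-5544 + 6)*15843 = -5538*15843 = -87738534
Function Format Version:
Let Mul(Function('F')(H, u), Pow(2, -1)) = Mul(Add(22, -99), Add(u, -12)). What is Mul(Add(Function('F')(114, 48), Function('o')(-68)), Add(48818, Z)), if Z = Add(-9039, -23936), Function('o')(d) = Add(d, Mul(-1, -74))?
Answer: -87738534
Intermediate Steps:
Function('F')(H, u) = Add(1848, Mul(-154, u)) (Function('F')(H, u) = Mul(2, Mul(Add(22, -99), Add(u, -12))) = Mul(2, Mul(-77, Add(-12, u))) = Mul(2, Add(924, Mul(-77, u))) = Add(1848, Mul(-154, u)))
Function('o')(d) = Add(74, d) (Function('o')(d) = Add(d, 74) = Add(74, d))
Z = -32975
Mul(Add(Function('F')(114, 48), Function('o')(-68)), Add(48818, Z)) = Mul(Add(Add(1848, Mul(-154, 48)), Add(74, -68)), Add(48818, -32975)) = Mul(Add(Add(1848, -7392), 6), 15843) = Mul(Add(-5544, 6), 15843) = Mul(-5538, 15843) = -87738534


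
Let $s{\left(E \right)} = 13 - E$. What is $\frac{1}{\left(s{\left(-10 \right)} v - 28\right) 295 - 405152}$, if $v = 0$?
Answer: $- \frac{1}{413412} \approx -2.4189 \cdot 10^{-6}$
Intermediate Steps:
$\frac{1}{\left(s{\left(-10 \right)} v - 28\right) 295 - 405152} = \frac{1}{\left(\left(13 - -10\right) 0 - 28\right) 295 - 405152} = \frac{1}{\left(\left(13 + 10\right) 0 - 28\right) 295 - 405152} = \frac{1}{\left(23 \cdot 0 - 28\right) 295 - 405152} = \frac{1}{\left(0 - 28\right) 295 - 405152} = \frac{1}{\left(-28\right) 295 - 405152} = \frac{1}{-8260 - 405152} = \frac{1}{-413412} = - \frac{1}{413412}$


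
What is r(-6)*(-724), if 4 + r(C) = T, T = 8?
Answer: -2896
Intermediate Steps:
r(C) = 4 (r(C) = -4 + 8 = 4)
r(-6)*(-724) = 4*(-724) = -2896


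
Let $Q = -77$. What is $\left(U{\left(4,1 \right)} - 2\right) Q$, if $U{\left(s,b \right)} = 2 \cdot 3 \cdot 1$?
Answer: $-308$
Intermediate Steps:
$U{\left(s,b \right)} = 6$ ($U{\left(s,b \right)} = 6 \cdot 1 = 6$)
$\left(U{\left(4,1 \right)} - 2\right) Q = \left(6 - 2\right) \left(-77\right) = 4 \left(-77\right) = -308$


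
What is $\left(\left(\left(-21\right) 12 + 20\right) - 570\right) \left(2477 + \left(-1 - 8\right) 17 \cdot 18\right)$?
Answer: $222154$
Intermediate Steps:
$\left(\left(\left(-21\right) 12 + 20\right) - 570\right) \left(2477 + \left(-1 - 8\right) 17 \cdot 18\right) = \left(\left(-252 + 20\right) + \left(\left(1641 - 578\right) - 1633\right)\right) \left(2477 + \left(-9\right) 17 \cdot 18\right) = \left(-232 + \left(1063 - 1633\right)\right) \left(2477 - 2754\right) = \left(-232 - 570\right) \left(2477 - 2754\right) = \left(-802\right) \left(-277\right) = 222154$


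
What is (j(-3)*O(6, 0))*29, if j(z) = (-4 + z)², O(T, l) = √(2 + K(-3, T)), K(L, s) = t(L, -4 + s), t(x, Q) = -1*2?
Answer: 0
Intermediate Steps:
t(x, Q) = -2
K(L, s) = -2
O(T, l) = 0 (O(T, l) = √(2 - 2) = √0 = 0)
(j(-3)*O(6, 0))*29 = ((-4 - 3)²*0)*29 = ((-7)²*0)*29 = (49*0)*29 = 0*29 = 0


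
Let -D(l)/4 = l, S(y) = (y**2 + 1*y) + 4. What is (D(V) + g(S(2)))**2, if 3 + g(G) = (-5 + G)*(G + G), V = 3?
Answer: 7225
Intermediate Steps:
S(y) = 4 + y + y**2 (S(y) = (y**2 + y) + 4 = (y + y**2) + 4 = 4 + y + y**2)
g(G) = -3 + 2*G*(-5 + G) (g(G) = -3 + (-5 + G)*(G + G) = -3 + (-5 + G)*(2*G) = -3 + 2*G*(-5 + G))
D(l) = -4*l
(D(V) + g(S(2)))**2 = (-4*3 + (-3 - 10*(4 + 2 + 2**2) + 2*(4 + 2 + 2**2)**2))**2 = (-12 + (-3 - 10*(4 + 2 + 4) + 2*(4 + 2 + 4)**2))**2 = (-12 + (-3 - 10*10 + 2*10**2))**2 = (-12 + (-3 - 100 + 2*100))**2 = (-12 + (-3 - 100 + 200))**2 = (-12 + 97)**2 = 85**2 = 7225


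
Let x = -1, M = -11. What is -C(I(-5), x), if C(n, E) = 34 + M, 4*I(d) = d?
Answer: -23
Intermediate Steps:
I(d) = d/4
C(n, E) = 23 (C(n, E) = 34 - 11 = 23)
-C(I(-5), x) = -1*23 = -23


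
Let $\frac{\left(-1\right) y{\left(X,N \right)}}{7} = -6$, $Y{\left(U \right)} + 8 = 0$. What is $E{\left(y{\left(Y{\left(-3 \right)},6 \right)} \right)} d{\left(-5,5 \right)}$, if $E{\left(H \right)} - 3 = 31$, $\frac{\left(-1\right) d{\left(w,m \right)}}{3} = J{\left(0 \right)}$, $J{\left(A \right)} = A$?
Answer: $0$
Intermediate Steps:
$Y{\left(U \right)} = -8$ ($Y{\left(U \right)} = -8 + 0 = -8$)
$y{\left(X,N \right)} = 42$ ($y{\left(X,N \right)} = \left(-7\right) \left(-6\right) = 42$)
$d{\left(w,m \right)} = 0$ ($d{\left(w,m \right)} = \left(-3\right) 0 = 0$)
$E{\left(H \right)} = 34$ ($E{\left(H \right)} = 3 + 31 = 34$)
$E{\left(y{\left(Y{\left(-3 \right)},6 \right)} \right)} d{\left(-5,5 \right)} = 34 \cdot 0 = 0$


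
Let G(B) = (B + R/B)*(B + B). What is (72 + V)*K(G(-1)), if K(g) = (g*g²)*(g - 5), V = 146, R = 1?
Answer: -13952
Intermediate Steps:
G(B) = 2*B*(B + 1/B) (G(B) = (B + 1/B)*(B + B) = (B + 1/B)*(2*B) = 2*B*(B + 1/B))
K(g) = g³*(-5 + g)
(72 + V)*K(G(-1)) = (72 + 146)*((2 + 2*(-1)²)³*(-5 + (2 + 2*(-1)²))) = 218*((2 + 2*1)³*(-5 + (2 + 2*1))) = 218*((2 + 2)³*(-5 + (2 + 2))) = 218*(4³*(-5 + 4)) = 218*(64*(-1)) = 218*(-64) = -13952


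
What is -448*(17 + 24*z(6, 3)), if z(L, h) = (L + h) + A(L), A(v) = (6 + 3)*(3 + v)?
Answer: -975296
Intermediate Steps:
A(v) = 27 + 9*v (A(v) = 9*(3 + v) = 27 + 9*v)
z(L, h) = 27 + h + 10*L (z(L, h) = (L + h) + (27 + 9*L) = 27 + h + 10*L)
-448*(17 + 24*z(6, 3)) = -448*(17 + 24*(27 + 3 + 10*6)) = -448*(17 + 24*(27 + 3 + 60)) = -448*(17 + 24*90) = -448*(17 + 2160) = -448*2177 = -975296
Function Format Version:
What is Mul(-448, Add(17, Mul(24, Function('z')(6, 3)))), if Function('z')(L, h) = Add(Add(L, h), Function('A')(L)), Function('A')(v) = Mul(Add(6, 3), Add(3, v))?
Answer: -975296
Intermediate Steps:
Function('A')(v) = Add(27, Mul(9, v)) (Function('A')(v) = Mul(9, Add(3, v)) = Add(27, Mul(9, v)))
Function('z')(L, h) = Add(27, h, Mul(10, L)) (Function('z')(L, h) = Add(Add(L, h), Add(27, Mul(9, L))) = Add(27, h, Mul(10, L)))
Mul(-448, Add(17, Mul(24, Function('z')(6, 3)))) = Mul(-448, Add(17, Mul(24, Add(27, 3, Mul(10, 6))))) = Mul(-448, Add(17, Mul(24, Add(27, 3, 60)))) = Mul(-448, Add(17, Mul(24, 90))) = Mul(-448, Add(17, 2160)) = Mul(-448, 2177) = -975296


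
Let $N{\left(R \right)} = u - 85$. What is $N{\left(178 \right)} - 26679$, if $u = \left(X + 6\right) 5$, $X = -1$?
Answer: $-26739$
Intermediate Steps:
$u = 25$ ($u = \left(-1 + 6\right) 5 = 5 \cdot 5 = 25$)
$N{\left(R \right)} = -60$ ($N{\left(R \right)} = 25 - 85 = -60$)
$N{\left(178 \right)} - 26679 = -60 - 26679 = -26739$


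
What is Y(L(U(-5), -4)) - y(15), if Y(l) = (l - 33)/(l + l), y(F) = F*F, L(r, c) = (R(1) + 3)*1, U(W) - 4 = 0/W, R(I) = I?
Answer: -1829/8 ≈ -228.63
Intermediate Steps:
U(W) = 4 (U(W) = 4 + 0/W = 4 + 0 = 4)
L(r, c) = 4 (L(r, c) = (1 + 3)*1 = 4*1 = 4)
y(F) = F**2
Y(l) = (-33 + l)/(2*l) (Y(l) = (-33 + l)/((2*l)) = (-33 + l)*(1/(2*l)) = (-33 + l)/(2*l))
Y(L(U(-5), -4)) - y(15) = (1/2)*(-33 + 4)/4 - 1*15**2 = (1/2)*(1/4)*(-29) - 1*225 = -29/8 - 225 = -1829/8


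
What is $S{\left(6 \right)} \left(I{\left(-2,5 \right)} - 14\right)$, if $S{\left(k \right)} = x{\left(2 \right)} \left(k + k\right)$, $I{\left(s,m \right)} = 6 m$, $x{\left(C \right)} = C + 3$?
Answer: $960$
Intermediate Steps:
$x{\left(C \right)} = 3 + C$
$S{\left(k \right)} = 10 k$ ($S{\left(k \right)} = \left(3 + 2\right) \left(k + k\right) = 5 \cdot 2 k = 10 k$)
$S{\left(6 \right)} \left(I{\left(-2,5 \right)} - 14\right) = 10 \cdot 6 \left(6 \cdot 5 - 14\right) = 60 \left(30 - 14\right) = 60 \cdot 16 = 960$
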